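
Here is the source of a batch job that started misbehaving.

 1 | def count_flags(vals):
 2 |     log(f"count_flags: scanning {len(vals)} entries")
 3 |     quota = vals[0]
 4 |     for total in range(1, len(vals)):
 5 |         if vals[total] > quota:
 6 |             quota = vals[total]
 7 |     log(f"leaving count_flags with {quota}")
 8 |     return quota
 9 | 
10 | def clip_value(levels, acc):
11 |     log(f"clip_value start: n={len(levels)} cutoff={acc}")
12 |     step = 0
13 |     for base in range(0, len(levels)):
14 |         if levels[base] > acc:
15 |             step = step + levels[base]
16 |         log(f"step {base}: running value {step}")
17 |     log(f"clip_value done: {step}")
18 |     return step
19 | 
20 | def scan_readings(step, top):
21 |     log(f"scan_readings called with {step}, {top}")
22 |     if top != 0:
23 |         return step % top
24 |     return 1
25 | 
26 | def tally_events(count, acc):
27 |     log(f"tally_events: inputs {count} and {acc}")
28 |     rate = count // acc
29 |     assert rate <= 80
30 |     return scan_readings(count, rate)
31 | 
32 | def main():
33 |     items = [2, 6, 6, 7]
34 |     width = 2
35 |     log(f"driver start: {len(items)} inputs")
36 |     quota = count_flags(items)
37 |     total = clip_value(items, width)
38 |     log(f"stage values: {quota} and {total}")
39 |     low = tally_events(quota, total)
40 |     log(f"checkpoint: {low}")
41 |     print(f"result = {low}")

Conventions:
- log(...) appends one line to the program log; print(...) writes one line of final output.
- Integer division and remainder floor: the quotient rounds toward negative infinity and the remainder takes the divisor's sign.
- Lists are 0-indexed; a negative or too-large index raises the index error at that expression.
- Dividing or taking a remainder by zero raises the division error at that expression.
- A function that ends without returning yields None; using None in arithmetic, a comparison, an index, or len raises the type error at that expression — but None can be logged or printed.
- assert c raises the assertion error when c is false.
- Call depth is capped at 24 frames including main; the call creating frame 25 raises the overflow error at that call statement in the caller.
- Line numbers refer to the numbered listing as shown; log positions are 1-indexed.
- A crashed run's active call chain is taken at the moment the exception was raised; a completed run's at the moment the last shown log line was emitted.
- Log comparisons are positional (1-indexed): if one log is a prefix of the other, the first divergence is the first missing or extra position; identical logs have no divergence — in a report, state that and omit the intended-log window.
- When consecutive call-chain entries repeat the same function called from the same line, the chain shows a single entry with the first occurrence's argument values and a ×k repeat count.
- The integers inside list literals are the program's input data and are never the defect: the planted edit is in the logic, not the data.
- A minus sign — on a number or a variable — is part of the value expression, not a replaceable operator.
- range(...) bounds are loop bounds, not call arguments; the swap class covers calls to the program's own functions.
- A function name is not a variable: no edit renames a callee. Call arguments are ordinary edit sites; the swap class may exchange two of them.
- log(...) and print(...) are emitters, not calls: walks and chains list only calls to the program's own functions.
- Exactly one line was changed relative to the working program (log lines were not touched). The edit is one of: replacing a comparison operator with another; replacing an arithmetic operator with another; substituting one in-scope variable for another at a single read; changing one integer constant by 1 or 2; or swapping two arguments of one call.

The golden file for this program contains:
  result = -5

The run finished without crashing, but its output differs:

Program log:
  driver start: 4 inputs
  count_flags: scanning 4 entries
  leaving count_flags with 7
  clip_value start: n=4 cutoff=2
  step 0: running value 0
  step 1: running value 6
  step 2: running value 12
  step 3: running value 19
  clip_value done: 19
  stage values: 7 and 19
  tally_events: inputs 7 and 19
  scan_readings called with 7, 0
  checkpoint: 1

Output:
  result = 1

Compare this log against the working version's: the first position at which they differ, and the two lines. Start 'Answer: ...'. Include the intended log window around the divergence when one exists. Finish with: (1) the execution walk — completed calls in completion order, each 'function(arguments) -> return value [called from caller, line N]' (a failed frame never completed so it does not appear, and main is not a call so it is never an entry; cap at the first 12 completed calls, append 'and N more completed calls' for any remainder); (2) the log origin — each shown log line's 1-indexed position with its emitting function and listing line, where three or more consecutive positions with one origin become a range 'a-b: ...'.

Answer: position 12 — the shown line 'scan_readings called with 7, 0' should read 'scan_readings called with 7, -12'.
Intended log window:
  10: stage values: 7 and 19
  11: tally_events: inputs 7 and 19
  12: scan_readings called with 7, -12
  13: checkpoint: -5
Execution walk:
  count_flags([2, 6, 6, 7]) -> 7  [called from main, line 36]
  clip_value([2, 6, 6, 7], 2) -> 19  [called from main, line 37]
  scan_readings(7, 0) -> 1  [called from tally_events, line 30]
  tally_events(7, 19) -> 1  [called from main, line 39]
Origin of each log line:
  1: from main, line 35
  2: from count_flags, line 2
  3: from count_flags, line 7
  4: from clip_value, line 11
  5-8: from clip_value, line 16
  9: from clip_value, line 17
  10: from main, line 38
  11: from tally_events, line 27
  12: from scan_readings, line 21
  13: from main, line 40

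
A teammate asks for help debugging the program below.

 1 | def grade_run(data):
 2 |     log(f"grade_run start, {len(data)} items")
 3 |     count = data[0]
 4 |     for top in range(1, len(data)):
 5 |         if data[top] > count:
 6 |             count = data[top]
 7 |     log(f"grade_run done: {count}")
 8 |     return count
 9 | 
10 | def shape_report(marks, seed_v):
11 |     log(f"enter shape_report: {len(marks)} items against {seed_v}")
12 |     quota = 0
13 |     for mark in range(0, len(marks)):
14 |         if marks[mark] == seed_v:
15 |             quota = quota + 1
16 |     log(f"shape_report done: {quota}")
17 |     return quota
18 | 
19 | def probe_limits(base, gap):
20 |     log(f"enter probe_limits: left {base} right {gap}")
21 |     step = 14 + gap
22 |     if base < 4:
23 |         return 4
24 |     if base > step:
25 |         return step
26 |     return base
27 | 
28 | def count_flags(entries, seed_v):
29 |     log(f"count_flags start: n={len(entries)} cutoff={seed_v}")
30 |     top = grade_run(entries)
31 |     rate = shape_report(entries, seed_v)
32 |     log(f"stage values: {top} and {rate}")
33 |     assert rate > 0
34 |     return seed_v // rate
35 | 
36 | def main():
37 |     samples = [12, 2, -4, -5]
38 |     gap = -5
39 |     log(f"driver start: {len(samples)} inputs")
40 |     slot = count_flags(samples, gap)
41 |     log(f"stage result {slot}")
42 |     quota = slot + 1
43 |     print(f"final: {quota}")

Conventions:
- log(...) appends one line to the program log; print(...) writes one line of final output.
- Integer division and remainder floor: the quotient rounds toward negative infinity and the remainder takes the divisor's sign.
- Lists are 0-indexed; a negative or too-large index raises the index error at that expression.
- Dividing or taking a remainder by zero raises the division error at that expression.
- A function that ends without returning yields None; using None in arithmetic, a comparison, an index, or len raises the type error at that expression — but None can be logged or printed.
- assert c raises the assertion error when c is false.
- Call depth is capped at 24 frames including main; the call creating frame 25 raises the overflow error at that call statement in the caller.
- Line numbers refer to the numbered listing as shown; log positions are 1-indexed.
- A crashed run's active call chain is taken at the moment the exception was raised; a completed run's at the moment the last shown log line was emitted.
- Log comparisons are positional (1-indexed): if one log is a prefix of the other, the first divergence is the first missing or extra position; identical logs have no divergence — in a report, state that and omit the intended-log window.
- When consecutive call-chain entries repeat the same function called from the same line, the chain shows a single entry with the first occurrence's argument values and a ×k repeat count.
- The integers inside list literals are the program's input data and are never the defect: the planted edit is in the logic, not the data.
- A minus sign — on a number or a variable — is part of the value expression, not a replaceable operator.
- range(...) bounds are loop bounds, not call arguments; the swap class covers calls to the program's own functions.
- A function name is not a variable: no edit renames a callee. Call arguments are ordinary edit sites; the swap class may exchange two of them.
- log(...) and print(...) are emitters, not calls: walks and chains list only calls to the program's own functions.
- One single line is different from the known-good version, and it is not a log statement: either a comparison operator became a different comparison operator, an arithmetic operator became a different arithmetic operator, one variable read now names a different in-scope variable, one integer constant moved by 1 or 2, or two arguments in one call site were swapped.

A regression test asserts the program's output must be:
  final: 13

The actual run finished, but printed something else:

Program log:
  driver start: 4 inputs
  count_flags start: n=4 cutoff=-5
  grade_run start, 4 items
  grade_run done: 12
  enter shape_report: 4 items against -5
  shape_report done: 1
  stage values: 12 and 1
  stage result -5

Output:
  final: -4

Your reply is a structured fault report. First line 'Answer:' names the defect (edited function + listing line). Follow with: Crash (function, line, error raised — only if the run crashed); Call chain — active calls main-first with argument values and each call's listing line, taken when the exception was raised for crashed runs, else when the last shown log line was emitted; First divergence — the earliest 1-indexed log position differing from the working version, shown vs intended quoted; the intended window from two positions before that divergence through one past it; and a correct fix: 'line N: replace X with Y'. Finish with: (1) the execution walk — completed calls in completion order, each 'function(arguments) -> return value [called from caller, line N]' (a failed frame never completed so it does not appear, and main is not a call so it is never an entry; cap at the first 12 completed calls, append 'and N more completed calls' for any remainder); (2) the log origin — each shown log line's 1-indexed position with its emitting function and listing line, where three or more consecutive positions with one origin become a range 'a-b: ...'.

Answer: the defect is in count_flags at line 34.
Key fact: Position 8 is the first bad log line: 'stage result -5' should read 'stage result 12'.
Call chain: main.
First divergence: position 8; shown 'stage result -5' vs intended 'stage result 12'.
Intended log window:
  6: shape_report done: 1
  7: stage values: 12 and 1
  8: stage result 12
Execution walk:
  grade_run([12, 2, -4, -5]) -> 12  [called from count_flags, line 30]
  shape_report([12, 2, -4, -5], -5) -> 1  [called from count_flags, line 31]
  count_flags([12, 2, -4, -5], -5) -> -5  [called from main, line 40]
Log origins:
  1: emitted by main (line 39)
  2: emitted by count_flags (line 29)
  3: emitted by grade_run (line 2)
  4: emitted by grade_run (line 7)
  5: emitted by shape_report (line 11)
  6: emitted by shape_report (line 16)
  7: emitted by count_flags (line 32)
  8: emitted by main (line 41)
A correct fix: line 34: replace `seed_v` with `top`.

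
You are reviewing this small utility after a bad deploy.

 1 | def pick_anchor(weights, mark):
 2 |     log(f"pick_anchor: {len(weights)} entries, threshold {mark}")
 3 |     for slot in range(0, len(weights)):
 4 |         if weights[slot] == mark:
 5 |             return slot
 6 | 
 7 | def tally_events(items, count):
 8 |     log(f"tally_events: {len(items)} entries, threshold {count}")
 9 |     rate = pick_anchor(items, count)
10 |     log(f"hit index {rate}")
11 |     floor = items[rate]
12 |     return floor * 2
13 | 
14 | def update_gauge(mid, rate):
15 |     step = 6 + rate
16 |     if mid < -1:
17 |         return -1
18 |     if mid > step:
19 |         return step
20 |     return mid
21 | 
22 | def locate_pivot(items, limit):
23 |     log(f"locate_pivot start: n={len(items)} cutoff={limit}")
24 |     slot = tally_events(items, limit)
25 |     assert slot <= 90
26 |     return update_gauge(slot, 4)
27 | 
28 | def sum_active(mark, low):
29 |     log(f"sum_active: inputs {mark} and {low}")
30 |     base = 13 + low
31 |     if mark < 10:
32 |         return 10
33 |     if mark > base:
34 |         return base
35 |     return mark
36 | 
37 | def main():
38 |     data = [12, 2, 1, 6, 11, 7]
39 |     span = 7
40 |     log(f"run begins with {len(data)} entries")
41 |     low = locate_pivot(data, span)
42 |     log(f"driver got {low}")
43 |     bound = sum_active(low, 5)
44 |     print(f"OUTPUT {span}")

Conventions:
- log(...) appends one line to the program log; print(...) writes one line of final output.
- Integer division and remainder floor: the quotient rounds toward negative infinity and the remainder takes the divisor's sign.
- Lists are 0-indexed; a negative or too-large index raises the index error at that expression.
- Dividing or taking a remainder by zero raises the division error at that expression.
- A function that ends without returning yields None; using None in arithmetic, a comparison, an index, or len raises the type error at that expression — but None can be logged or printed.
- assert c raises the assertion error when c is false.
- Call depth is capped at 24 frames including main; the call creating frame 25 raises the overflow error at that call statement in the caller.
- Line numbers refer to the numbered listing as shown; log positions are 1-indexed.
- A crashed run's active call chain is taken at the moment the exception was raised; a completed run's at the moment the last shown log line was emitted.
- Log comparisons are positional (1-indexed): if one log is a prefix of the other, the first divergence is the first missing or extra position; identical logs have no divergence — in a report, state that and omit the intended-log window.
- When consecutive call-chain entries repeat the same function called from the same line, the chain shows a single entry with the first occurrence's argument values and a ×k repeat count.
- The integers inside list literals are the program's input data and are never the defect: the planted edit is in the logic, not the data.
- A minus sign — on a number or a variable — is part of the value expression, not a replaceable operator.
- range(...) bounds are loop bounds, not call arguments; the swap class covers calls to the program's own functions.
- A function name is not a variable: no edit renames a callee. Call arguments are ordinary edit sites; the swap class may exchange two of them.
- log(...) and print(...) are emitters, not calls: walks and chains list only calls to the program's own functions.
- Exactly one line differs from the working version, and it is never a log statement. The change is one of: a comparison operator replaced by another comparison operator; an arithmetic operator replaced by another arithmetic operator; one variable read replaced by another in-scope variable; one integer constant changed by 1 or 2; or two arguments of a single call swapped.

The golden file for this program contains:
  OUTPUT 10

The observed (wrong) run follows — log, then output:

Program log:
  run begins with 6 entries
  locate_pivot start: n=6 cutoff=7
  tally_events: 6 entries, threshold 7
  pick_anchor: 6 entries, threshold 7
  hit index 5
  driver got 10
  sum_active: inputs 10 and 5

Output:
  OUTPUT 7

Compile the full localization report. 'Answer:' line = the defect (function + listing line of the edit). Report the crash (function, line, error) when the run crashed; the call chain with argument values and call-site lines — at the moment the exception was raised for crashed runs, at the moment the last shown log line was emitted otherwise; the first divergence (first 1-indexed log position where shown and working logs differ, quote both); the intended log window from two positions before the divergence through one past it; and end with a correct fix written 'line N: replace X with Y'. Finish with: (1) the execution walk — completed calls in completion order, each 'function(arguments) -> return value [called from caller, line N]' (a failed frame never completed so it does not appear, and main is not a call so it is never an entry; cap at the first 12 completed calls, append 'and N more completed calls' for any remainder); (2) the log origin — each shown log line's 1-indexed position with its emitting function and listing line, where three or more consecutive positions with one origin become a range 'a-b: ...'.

Answer: the defect is in main at line 44.
Key fact: The logs agree in full; only the final output differs.
Call chain: main -> sum_active(10, 5) (called at line 43).
First divergence: none — the logs agree in full.
Execution walk:
  pick_anchor([12, 2, 1, 6, 11, 7], 7) -> 5  [called from tally_events, line 9]
  tally_events([12, 2, 1, 6, 11, 7], 7) -> 14  [called from locate_pivot, line 24]
  update_gauge(14, 4) -> 10  [called from locate_pivot, line 26]
  locate_pivot([12, 2, 1, 6, 11, 7], 7) -> 10  [called from main, line 41]
  sum_active(10, 5) -> 10  [called from main, line 43]
Log origin:
  1 — main, line 40
  2 — locate_pivot, line 23
  3 — tally_events, line 8
  4 — pick_anchor, line 2
  5 — tally_events, line 10
  6 — main, line 42
  7 — sum_active, line 29
A correct fix: line 44: replace `span` with `bound`.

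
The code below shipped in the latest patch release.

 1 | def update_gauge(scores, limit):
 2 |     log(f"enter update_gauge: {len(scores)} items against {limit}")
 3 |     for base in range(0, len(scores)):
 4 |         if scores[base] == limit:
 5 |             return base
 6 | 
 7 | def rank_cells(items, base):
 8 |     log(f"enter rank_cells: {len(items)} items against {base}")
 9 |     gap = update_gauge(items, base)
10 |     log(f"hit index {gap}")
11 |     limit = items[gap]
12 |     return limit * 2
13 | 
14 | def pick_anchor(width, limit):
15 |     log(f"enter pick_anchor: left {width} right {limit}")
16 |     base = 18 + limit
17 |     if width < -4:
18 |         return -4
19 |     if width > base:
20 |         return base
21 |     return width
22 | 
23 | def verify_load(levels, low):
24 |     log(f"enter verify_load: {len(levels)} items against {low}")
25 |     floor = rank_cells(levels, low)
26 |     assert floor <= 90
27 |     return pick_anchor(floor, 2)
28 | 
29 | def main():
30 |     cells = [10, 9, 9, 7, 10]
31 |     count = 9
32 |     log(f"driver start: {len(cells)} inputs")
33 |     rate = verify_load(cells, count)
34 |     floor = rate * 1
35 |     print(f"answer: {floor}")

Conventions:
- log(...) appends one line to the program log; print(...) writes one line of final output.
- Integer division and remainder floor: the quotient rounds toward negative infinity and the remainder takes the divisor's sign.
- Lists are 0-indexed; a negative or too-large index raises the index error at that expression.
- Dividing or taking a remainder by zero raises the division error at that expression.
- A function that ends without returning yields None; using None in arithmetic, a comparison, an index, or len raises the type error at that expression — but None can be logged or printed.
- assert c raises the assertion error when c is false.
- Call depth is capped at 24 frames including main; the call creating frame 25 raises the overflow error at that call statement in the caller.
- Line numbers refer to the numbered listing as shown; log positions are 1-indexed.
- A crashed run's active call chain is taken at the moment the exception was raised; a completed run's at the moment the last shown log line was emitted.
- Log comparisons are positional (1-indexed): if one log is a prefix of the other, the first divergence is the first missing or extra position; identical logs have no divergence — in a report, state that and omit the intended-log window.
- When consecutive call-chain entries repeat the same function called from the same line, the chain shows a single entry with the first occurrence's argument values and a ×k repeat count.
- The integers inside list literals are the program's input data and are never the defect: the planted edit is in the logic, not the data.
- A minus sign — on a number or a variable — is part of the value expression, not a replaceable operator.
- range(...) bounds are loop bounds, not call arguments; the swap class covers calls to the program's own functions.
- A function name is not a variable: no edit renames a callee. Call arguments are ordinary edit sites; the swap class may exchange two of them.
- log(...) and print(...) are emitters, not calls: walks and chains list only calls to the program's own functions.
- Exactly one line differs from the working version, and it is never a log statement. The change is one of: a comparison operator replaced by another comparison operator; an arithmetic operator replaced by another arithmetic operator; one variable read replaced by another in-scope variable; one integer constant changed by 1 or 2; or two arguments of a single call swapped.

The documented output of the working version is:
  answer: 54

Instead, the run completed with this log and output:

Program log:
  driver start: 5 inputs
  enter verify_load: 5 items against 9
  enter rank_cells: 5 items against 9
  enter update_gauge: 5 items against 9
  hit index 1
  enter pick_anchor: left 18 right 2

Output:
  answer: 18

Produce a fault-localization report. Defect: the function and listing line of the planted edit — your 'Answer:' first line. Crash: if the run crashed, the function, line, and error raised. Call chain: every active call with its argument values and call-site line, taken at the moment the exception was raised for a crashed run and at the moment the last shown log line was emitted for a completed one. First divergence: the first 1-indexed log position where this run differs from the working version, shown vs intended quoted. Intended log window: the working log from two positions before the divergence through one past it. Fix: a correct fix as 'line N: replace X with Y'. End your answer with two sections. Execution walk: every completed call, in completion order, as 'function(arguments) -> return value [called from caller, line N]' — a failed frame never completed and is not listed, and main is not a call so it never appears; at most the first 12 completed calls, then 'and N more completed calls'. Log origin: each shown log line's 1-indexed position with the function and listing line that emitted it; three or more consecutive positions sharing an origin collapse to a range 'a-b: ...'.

Answer: the defect is in main at line 34.
Core observation: Log streams are identical — the defect surfaces only in the printed output.
Call chain: main -> verify_load([10, 9, 9, 7, 10], 9) (called at line 33) -> pick_anchor(18, 2) (called at line 27).
First divergence: none — the logs agree in full.
Execution walk:
  update_gauge([10, 9, 9, 7, 10], 9) -> 1  [called from rank_cells, line 9]
  rank_cells([10, 9, 9, 7, 10], 9) -> 18  [called from verify_load, line 25]
  pick_anchor(18, 2) -> 18  [called from verify_load, line 27]
  verify_load([10, 9, 9, 7, 10], 9) -> 18  [called from main, line 33]
Log line origins:
  1: logged in main at line 32
  2: logged in verify_load at line 24
  3: logged in rank_cells at line 8
  4: logged in update_gauge at line 2
  5: logged in rank_cells at line 10
  6: logged in pick_anchor at line 15
A correct fix: line 34: replace `1` with `3`.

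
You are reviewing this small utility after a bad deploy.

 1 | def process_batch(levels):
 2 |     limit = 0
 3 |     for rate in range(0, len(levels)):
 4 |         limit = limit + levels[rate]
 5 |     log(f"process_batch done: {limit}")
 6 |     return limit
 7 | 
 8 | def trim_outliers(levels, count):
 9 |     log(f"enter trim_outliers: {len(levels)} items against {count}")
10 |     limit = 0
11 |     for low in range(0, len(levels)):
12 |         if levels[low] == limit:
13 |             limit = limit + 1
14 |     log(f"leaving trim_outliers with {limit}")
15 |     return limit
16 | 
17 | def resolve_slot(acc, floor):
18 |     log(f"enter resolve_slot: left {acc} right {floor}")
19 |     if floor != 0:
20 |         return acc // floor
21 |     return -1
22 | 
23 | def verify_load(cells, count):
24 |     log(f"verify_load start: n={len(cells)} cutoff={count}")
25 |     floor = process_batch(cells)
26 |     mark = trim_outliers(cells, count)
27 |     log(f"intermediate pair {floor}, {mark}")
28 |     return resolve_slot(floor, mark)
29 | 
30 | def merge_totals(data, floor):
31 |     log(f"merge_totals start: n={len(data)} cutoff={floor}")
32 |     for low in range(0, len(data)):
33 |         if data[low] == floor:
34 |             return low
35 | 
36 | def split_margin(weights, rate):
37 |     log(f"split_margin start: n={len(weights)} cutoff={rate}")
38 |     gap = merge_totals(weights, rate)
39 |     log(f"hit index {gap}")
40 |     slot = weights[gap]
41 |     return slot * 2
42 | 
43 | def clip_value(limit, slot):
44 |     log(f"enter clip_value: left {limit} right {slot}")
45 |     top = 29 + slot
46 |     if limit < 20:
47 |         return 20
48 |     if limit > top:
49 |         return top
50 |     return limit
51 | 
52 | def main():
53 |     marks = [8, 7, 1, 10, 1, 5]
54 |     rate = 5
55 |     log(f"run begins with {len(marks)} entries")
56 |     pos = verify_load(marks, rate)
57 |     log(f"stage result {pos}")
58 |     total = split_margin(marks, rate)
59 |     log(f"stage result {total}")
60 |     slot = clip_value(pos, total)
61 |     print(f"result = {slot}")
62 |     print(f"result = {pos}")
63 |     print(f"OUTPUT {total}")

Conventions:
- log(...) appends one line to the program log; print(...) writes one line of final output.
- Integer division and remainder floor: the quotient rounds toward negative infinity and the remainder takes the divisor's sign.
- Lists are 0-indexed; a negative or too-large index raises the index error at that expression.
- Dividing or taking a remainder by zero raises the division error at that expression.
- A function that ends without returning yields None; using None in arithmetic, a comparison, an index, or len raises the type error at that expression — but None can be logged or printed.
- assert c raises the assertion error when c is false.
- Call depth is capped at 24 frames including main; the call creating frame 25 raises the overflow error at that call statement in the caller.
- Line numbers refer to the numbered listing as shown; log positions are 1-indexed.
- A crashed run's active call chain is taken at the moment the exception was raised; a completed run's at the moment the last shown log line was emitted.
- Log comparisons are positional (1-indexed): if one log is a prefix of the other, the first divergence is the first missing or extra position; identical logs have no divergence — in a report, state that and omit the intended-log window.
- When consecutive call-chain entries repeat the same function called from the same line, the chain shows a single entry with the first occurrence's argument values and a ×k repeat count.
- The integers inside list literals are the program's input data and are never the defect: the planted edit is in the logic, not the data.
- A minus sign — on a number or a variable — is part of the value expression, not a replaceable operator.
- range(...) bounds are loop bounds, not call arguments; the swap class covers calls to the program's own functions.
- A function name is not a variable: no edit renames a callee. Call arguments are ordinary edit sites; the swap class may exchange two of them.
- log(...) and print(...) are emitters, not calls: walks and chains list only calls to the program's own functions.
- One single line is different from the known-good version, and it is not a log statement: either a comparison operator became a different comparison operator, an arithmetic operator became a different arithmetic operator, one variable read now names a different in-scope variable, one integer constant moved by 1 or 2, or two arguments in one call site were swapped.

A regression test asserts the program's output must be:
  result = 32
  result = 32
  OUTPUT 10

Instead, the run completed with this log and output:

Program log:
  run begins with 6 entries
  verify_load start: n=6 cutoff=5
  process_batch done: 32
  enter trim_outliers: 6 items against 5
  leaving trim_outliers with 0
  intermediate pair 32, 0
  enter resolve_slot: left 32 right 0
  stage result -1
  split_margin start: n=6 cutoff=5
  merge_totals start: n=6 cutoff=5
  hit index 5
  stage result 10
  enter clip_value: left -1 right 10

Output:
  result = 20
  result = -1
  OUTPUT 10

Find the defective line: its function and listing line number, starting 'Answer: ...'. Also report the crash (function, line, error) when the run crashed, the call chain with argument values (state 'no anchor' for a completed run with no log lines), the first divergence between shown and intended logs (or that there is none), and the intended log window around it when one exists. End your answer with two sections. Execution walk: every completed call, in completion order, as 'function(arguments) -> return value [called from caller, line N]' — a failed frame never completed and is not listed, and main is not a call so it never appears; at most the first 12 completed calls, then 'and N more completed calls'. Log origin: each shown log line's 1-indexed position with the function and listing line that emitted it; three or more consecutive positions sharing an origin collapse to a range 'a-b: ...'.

Answer: the defect is in trim_outliers at line 12.
The tell: The earliest visible damage is log position 5 — 'leaving trim_outliers with 0' rather than the intended 'leaving trim_outliers with 1'.
Call chain: main -> clip_value(-1, 10) (called at line 60).
First divergence: position 5; shown 'leaving trim_outliers with 0' vs intended 'leaving trim_outliers with 1'.
Intended log window:
  3: process_batch done: 32
  4: enter trim_outliers: 6 items against 5
  5: leaving trim_outliers with 1
  6: intermediate pair 32, 1
Execution walk:
  process_batch([8, 7, 1, 10, 1, 5]) -> 32  [called from verify_load, line 25]
  trim_outliers([8, 7, 1, 10, 1, 5], 5) -> 0  [called from verify_load, line 26]
  resolve_slot(32, 0) -> -1  [called from verify_load, line 28]
  verify_load([8, 7, 1, 10, 1, 5], 5) -> -1  [called from main, line 56]
  merge_totals([8, 7, 1, 10, 1, 5], 5) -> 5  [called from split_margin, line 38]
  split_margin([8, 7, 1, 10, 1, 5], 5) -> 10  [called from main, line 58]
  clip_value(-1, 10) -> 20  [called from main, line 60]
Log origin:
  1 — main, line 55
  2 — verify_load, line 24
  3 — process_batch, line 5
  4 — trim_outliers, line 9
  5 — trim_outliers, line 14
  6 — verify_load, line 27
  7 — resolve_slot, line 18
  8 — main, line 57
  9 — split_margin, line 37
  10 — merge_totals, line 31
  11 — split_margin, line 39
  12 — main, line 59
  13 — clip_value, line 44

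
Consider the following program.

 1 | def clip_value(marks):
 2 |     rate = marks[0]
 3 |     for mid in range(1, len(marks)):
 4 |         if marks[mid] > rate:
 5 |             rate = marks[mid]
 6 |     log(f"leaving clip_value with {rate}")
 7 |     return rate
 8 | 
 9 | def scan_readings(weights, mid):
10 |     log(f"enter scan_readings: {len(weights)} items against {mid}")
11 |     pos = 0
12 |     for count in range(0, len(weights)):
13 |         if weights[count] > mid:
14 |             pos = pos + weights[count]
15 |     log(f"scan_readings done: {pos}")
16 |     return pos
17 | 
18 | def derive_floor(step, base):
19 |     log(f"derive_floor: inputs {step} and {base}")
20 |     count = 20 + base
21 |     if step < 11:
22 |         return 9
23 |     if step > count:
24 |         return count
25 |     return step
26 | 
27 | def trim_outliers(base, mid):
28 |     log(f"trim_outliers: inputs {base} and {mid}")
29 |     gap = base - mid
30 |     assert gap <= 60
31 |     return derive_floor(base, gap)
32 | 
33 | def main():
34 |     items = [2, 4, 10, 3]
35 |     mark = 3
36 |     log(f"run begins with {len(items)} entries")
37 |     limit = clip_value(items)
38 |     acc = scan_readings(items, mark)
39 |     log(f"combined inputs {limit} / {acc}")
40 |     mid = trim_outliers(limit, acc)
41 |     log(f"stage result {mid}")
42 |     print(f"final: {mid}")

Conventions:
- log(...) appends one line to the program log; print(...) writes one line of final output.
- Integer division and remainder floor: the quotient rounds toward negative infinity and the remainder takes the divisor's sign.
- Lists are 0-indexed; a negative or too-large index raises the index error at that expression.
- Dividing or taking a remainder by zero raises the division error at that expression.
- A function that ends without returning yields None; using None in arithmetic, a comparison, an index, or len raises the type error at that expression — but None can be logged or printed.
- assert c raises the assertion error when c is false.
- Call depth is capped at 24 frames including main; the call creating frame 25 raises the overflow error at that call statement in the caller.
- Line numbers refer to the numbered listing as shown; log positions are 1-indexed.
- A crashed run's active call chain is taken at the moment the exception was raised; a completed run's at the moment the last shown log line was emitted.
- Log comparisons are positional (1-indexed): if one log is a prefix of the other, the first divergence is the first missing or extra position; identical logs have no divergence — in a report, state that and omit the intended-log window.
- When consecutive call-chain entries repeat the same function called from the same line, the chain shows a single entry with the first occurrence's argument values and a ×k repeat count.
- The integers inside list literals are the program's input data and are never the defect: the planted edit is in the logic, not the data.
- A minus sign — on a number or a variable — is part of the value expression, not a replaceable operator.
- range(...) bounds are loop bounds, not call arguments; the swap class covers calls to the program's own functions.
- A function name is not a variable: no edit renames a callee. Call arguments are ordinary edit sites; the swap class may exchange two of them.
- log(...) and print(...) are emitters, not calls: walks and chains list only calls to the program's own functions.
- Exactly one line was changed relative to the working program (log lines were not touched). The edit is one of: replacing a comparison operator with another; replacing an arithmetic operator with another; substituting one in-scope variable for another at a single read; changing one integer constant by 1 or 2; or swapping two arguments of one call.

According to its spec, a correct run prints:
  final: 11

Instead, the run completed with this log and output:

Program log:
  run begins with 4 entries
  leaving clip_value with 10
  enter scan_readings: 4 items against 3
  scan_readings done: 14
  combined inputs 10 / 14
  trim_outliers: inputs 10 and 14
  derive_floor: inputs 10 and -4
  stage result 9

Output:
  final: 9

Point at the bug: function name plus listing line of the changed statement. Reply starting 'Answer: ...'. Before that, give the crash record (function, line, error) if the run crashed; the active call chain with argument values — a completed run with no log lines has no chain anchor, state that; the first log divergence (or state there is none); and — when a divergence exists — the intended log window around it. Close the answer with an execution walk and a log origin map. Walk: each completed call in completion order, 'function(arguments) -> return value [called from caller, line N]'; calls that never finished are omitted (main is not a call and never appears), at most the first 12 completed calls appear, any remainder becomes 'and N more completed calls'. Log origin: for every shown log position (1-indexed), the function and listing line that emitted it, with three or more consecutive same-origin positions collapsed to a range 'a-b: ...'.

Answer: the defect is in derive_floor at line 22.
Core observation: The earliest visible damage is log position 8 — 'stage result 9' rather than the intended 'stage result 11'.
Call chain: main.
First divergence: position 8 — the shown line 'stage result 9' should read 'stage result 11'.
Intended log window:
  6: trim_outliers: inputs 10 and 14
  7: derive_floor: inputs 10 and -4
  8: stage result 11
Execution walk:
  clip_value([2, 4, 10, 3]) -> 10  [called from main, line 37]
  scan_readings([2, 4, 10, 3], 3) -> 14  [called from main, line 38]
  derive_floor(10, -4) -> 9  [called from trim_outliers, line 31]
  trim_outliers(10, 14) -> 9  [called from main, line 40]
Origin of each log line:
  1: emitted by main (line 36)
  2: emitted by clip_value (line 6)
  3: emitted by scan_readings (line 10)
  4: emitted by scan_readings (line 15)
  5: emitted by main (line 39)
  6: emitted by trim_outliers (line 28)
  7: emitted by derive_floor (line 19)
  8: emitted by main (line 41)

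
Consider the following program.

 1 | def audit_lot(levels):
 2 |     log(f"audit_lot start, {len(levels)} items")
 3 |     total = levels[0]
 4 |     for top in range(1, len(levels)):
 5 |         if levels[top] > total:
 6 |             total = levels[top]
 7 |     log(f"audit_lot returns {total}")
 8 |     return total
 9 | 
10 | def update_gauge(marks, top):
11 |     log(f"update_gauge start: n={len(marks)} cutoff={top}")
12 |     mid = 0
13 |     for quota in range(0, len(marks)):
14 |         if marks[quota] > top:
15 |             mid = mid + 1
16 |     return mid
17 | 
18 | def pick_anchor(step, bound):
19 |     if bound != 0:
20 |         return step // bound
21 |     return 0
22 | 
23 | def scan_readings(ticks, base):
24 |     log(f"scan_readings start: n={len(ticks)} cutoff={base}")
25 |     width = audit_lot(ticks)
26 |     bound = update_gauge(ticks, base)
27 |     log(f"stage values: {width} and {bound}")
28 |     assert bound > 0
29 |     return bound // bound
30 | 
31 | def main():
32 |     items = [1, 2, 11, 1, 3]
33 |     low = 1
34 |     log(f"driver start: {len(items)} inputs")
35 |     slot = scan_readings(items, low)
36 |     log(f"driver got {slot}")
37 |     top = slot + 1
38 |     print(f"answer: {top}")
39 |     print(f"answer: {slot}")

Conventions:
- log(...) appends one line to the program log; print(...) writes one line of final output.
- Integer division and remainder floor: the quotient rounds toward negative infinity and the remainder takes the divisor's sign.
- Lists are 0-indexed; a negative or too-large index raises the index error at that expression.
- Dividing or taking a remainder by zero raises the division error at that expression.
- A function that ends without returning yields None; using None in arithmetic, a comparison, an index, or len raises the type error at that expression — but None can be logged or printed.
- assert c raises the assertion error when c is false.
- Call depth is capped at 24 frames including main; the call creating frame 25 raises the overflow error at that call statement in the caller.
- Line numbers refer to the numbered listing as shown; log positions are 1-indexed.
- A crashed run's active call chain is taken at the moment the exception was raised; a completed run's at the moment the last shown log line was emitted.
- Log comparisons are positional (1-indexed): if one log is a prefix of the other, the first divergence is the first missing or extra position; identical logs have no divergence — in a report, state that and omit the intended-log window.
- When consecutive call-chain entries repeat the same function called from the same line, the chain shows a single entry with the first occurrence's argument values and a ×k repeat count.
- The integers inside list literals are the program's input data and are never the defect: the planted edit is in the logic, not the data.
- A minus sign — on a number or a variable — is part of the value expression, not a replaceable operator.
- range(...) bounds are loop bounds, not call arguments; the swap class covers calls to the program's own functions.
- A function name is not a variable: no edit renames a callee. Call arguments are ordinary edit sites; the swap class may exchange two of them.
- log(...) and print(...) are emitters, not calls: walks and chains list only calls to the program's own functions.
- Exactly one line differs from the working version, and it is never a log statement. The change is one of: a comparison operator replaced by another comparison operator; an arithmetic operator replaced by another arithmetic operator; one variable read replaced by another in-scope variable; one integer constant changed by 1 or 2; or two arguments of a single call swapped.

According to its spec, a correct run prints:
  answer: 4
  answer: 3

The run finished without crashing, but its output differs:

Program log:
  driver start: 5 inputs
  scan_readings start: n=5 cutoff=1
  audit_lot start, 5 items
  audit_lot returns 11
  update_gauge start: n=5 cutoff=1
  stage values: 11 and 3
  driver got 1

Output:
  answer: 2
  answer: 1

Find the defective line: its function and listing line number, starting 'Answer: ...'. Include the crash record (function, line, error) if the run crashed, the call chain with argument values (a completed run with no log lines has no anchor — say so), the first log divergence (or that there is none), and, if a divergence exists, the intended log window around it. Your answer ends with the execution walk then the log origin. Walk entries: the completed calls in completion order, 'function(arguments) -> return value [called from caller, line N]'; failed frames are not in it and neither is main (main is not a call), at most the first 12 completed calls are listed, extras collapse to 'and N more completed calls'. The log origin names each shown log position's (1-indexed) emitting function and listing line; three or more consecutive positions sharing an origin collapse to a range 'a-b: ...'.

Answer: the defect is in scan_readings at line 29.
The tell: The log first diverges at position 7: the faulty run prints 'driver got 1' where the working version prints 'driver got 3'.
Call chain: main.
First divergence: at position 7 the run shows 'driver got 1' where the working version logs 'driver got 3'.
Intended log window:
  5: update_gauge start: n=5 cutoff=1
  6: stage values: 11 and 3
  7: driver got 3
Execution walk:
  audit_lot([1, 2, 11, 1, 3]) -> 11  [called from scan_readings, line 25]
  update_gauge([1, 2, 11, 1, 3], 1) -> 3  [called from scan_readings, line 26]
  scan_readings([1, 2, 11, 1, 3], 1) -> 1  [called from main, line 35]
Log line origins:
  1 — main, line 34
  2 — scan_readings, line 24
  3 — audit_lot, line 2
  4 — audit_lot, line 7
  5 — update_gauge, line 11
  6 — scan_readings, line 27
  7 — main, line 36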